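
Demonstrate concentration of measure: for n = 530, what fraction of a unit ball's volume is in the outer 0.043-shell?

1 - (1-0.043)^530 ≈ 1 - 7.644e-11 ≈ (100 - 7.64e-09)%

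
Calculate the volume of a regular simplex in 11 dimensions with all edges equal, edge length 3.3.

V = (3.3^11 / 11!) · √((11+1) / 2^11) ≈ 0.000969222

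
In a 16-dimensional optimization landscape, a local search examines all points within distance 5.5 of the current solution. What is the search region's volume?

Volume = π^{16/2}·(5.5)^16/Γ(9) = 45949729863572161·π^8/2642411520 ≈ 1.64999e+11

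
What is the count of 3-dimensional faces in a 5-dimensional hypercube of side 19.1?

f_3(5-cube) = (5 choose 3) · 2^2 = 40.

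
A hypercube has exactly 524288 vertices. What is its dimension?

n = log_2(524288) = 19.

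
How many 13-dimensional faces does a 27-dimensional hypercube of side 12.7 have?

f_13(27-cube) = (27 choose 13) · 2^14 = 328635187200.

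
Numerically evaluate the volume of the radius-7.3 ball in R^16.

Volume = π^{16/2}·(7.3)^16/Γ(9) ≈ 1.53054e+13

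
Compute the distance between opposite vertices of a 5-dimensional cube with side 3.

Diagonal = √5 · 3 ≈ 6.7082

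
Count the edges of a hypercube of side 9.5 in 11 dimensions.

Each of the 2^11 = 2048 vertices has degree 11; total edges = 11·2^11/2 = 11264.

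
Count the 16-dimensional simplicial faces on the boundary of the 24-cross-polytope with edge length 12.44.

Each 16-face is the convex hull of 17 vertices, one chosen as ±e_i from each of 17 distinct axes: 2^17·C(24,17) = 45364543488.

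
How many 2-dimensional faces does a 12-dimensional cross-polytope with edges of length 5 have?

An n-cross-polytope has 2^(k+1)·C(n,k+1) k-faces. Here 2^3·C(12,3) = 8·220 = 1760.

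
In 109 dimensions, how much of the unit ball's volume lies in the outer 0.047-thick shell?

V(inner)/V(outer) = ((1-0.047)/1)^109 ≈ 0.005262, so the shell fraction is 0.994738.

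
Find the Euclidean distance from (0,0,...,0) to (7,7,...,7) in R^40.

Diagonal = √40 · 7 ≈ 44.2719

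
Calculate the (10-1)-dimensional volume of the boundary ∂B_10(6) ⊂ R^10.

S_10(6) = 2·π^(10/2)·(6)^9 / Γ(10/2) = 839808·π^5 ≈ 2.56998e+08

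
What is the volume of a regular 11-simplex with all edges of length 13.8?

V_11 = √(12) · 13.8^11 / (11! · 2^(11/2)) ≈ 6628.88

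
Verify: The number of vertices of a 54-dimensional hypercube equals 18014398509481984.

True. The 54-cube has 2^54 = 18014398509481984 vertices.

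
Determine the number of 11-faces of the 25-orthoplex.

Each 11-face is the convex hull of 12 vertices, one chosen as ±e_i from each of 12 distinct axes: 2^12·C(25,12) = 21300428800.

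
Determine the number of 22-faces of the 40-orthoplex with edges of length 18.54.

An n-cross-polytope has 2^(k+1)·C(n,k+1) k-faces. Here 2^23·C(40,23) = 8388608·88732378800 = 744341142660710400.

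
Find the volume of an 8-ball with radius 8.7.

Volume = π^{8/2}·(8.7)^8/Γ(5) ≈ 1.33212e+08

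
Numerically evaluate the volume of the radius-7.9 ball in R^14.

The n-ball volume is π^(n/2)·r^n/Γ(n/2+1). With n=14, r=7.9: V ≈ 2.21003e+12.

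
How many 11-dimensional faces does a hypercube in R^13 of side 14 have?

Number of 11-faces = C(13,11) · 2^(13-11) = 78 · 4 = 312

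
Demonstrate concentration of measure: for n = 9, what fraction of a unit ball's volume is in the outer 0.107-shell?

1 - (1-0.107)^9 ≈ 0.63887 ≈ 63.89%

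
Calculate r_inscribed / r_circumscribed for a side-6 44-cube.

r_in = 6/2 (half the side); r_out = 6√44/2 (half the diagonal). Ratio = 1/√44 ≈ 0.150756.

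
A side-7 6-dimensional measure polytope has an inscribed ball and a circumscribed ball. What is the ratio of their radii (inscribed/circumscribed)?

For an n-cube of any side s, the inradius is s/2 and the circumradius is s√n/2, so the ratio is 1/√6 ≈ 0.408248.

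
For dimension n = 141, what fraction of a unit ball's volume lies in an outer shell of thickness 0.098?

1 - (1-0.098)^141 ≈ 0.9999995168 ≈ 99.999952%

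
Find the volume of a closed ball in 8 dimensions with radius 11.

The n-ball volume is π^(n/2)·r^n/Γ(n/2+1). With n=8, r=11: V = 214358881·π^4/24 ≈ 8.70021e+08.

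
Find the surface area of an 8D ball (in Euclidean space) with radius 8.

S = n·V_n(r)/r = 8·V_8(8)/8 (volume-to-surface relation), giving 2097152·π^4/3 ≈ 6.80939e+07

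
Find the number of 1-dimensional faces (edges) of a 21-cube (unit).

An n-cube has n·2^(n-1) edges. With n = 21: 21·1048576 = 22020096.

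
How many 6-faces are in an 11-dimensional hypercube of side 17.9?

Choose 6 of 11 axes to span the face (C(11,6) = 462 ways), then fix each of the remaining 5 coordinates at one of its two extreme values (2^5 = 32 ways): 462·32 = 14784.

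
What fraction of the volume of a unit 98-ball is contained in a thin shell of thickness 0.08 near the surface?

1 - (1-0.08)^98 ≈ 0.999717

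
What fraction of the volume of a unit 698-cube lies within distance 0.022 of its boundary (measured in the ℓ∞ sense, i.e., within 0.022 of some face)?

1 - (1 - 2·0.022)^698 = 1 - 0.956^698 ≈ 1 - 2.289e-14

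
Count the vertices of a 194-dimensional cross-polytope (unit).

An n-cross-polytope has 2n vertices; here n = 194, giving 388.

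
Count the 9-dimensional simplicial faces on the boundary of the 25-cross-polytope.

Number of 9-faces = 2^(9+1) · C(25,9+1) = 1024 · 3268760 = 3347210240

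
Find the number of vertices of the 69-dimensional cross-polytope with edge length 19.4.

The vertices are ±e_1, ..., ±e_69, so there are 2·69 = 138.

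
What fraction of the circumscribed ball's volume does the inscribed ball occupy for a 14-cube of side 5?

V_in/V_out = n^(-n/2) = 14^(-14/2) ≈ 9.48645e-09.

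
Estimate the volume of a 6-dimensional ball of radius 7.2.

The n-ball volume is π^(n/2)·r^n/Γ(n/2+1). With n=6, r=7.2: V ≈ 719935.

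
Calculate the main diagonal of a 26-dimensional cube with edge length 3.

The space diagonal of an n-cube of side s is s√n. Here 3·√26 ≈ 15.2971.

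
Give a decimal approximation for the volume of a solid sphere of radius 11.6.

Volume = π^{3/2}·(11.6)^3/Γ(5/2) ≈ 6538.27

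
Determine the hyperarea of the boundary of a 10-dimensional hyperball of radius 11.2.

S_10(11.2) = 2·π^(10/2)·(11.2)^9 / Γ(10/2) ≈ 7.07181e+10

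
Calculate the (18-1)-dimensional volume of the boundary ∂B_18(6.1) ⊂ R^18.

S_18(6.1) = 2·π^(18/2)·(6.1)^17 / Γ(18/2) ≈ 3.31486e+13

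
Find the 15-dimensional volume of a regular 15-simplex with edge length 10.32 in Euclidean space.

V = (10.32^15 / 15!) · √((15+1) / 2^15) ≈ 27.1038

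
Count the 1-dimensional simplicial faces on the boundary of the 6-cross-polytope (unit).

Each 1-face is the convex hull of 2 vertices, one chosen as ±e_i from each of 2 distinct axes: 2^2·C(6,2) = 60.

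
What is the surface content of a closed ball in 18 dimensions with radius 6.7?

|∂B_18(6.7)| ≈ 1.63354e+14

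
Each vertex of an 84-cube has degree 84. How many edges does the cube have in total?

Number of 1-faces = C(84,1)·2^(84-1) = 84·9671406556917033397649408 = 812398150781030805402550272.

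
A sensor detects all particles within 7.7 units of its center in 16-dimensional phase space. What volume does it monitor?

The n-ball volume is π^(n/2)·r^n/Γ(n/2+1). With n=16, r=7.7: V ≈ 3.5936e+13.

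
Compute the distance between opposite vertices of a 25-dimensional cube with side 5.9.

The space diagonal of an n-cube of side s is s√n. Here 5.9·√25 = 29.5.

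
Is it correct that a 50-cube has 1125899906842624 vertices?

True. The 50-cube has 2^50 = 1125899906842624 vertices.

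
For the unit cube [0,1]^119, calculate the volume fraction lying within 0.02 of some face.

The inner cube has side 1-2·0.02 = 0.96 and volume (0.96)^119 ≈ 0.007767, so the shell holds 0.992233 of the volume.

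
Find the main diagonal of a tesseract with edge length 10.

The space diagonal of an n-cube of side s is s√n. Here 10·√4 = 20.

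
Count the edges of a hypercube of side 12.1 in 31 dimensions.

Number of 1-faces = C(31,1)·2^(31-1) = 31·1073741824 = 33285996544.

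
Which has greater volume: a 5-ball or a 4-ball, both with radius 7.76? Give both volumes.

V_5(7.76) ≈ 148118. V_4(7.76) ≈ 17894.4. The 5-ball is larger.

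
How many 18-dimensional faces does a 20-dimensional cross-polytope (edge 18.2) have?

Each 18-face is the convex hull of 19 vertices, one chosen as ±e_i from each of 19 distinct axes: 2^19·C(20,19) = 10485760.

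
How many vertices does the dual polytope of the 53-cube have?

Number of vertices = 2n = 106.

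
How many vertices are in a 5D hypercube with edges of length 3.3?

f_0(5-cube) = (5 choose 0) · 2^5 = 32.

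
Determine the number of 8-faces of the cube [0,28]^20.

f_8(20-cube) = (20 choose 8) · 2^12 = 515973120.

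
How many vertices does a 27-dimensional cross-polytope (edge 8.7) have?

The 27-dimensional cross-polytope has 2n = 2·27 = 54 vertices.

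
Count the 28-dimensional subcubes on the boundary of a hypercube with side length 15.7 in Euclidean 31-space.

Number of 28-faces = C(31,28) · 2^(31-28) = 4495 · 8 = 35960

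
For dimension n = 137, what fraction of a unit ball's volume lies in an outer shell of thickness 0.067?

1 - (1-0.067)^137 ≈ 0.999925 ≈ 99.9925%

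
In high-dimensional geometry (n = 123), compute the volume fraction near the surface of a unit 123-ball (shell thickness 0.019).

1 - (1-0.019)^123 ≈ 0.905531 ≈ 90.55%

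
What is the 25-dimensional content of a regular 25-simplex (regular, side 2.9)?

For a regular n-simplex with edge a, V = (a^n / n!)·√((n+1)/2^n). With a=2.9, n=25: V ≈ 2.06023e-17.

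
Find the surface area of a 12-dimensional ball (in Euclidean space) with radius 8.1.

The surface area of an n-ball is 2π^(n/2) r^(n-1) / Γ(n/2). For n=12, r=8.1: 1.57791e+11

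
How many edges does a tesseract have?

Each of the 2^4 = 16 vertices has degree 4; total edges = 4·2^4/2 = 32.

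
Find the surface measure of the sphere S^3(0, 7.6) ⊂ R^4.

S_4(7.6) = 2·π^(4/2)·(7.6)^3 / Γ(4/2) ≈ 8665.04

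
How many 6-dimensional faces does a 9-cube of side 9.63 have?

Number of 6-faces = C(9,6) · 2^(9-6) = 84 · 8 = 672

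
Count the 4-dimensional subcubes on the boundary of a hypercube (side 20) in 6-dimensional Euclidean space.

An n-cube has C(n,k)·2^(n-k) k-faces. Here C(6,4)·2^2 = 15·4 = 60.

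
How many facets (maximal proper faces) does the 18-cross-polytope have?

Each 17-face is the convex hull of 18 vertices, one chosen as ±e_i from each of 18 distinct axes: 2^18·C(18,18) = 262144.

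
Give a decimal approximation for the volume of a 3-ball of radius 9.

The n-ball volume is π^(n/2)·r^n/Γ(n/2+1). With n=3, r=9: V = 972·π ≈ 3053.63.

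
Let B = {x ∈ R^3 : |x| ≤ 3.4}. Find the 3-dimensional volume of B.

The n-ball volume is π^(n/2)·r^n/Γ(n/2+1). With n=3, r=3.4: V ≈ 164.636.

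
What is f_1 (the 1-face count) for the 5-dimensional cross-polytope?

Number of 1-faces = 2^(1+1) · C(5,1+1) = 4 · 10 = 40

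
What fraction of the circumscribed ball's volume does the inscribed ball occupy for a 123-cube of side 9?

V_in / V_out = (r_in/r_out)^123 = (1/√123)^123 = 123^(-123/2) ≈ 2.95689e-129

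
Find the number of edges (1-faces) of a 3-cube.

f_1(3-cube) = (3 choose 1) · 2^2 = 12.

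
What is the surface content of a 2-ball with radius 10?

S = n·V_n(r)/r = 2·V_2(10)/10 (volume-to-surface relation), giving 2πr = 2π·10 ≈ 62.8319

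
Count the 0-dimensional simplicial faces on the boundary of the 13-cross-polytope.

Each 0-face is the convex hull of 1 vertex, one chosen as ±e_i from each of 1 distinct axis: 2^1·C(13,1) = 26.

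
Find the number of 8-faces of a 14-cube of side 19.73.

f_8(14-cube) = (14 choose 8) · 2^6 = 192192.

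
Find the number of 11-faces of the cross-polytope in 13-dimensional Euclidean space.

Number of 11-faces = 2^(11+1) · C(13,11+1) = 4096 · 13 = 53248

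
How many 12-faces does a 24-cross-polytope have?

Each 12-face is the convex hull of 13 vertices, one chosen as ±e_i from each of 13 distinct axes: 2^13·C(24,13) = 20448411648.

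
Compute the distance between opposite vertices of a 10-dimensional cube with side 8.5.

d = √(8.5² + 8.5² + ... + 8.5²) [10 terms] = √(10·8.5²) = 8.5√10 ≈ 26.8794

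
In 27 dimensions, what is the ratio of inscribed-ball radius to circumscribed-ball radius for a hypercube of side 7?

For an n-cube of any side s, the inradius is s/2 and the circumradius is s√n/2, so the ratio is 1/√27 ≈ 0.19245.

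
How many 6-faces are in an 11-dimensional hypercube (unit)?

Choose 6 of 11 axes to span the face (C(11,6) = 462 ways), then fix each of the remaining 5 coordinates at one of its two extreme values (2^5 = 32 ways): 462·32 = 14784.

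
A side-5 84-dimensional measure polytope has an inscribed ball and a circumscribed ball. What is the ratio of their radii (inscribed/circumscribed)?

For an n-cube of any side s, the inradius is s/2 and the circumradius is s√n/2, so the ratio is 1/√84 ≈ 0.109109.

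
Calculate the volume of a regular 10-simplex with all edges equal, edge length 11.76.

V = (11.76^10 / 10!) · √((10+1) / 2^10) ≈ 1444.96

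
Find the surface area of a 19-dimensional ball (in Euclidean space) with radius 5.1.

S_19(5.1) = 2·π^(19/2)·(5.1)^18 / Γ(19/2) ≈ 4.82618e+12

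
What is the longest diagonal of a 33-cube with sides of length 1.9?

Diagonal = √33 · 1.9 ≈ 10.9147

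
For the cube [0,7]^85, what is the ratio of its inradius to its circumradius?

Ratio = (s/2)/(s√85/2) = 85^(-1/2) ≈ 0.108465.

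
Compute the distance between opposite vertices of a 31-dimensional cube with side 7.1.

Diagonal = √31 · 7.1 ≈ 39.5311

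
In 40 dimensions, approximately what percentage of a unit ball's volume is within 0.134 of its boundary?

1 - (1-0.134)^40 ≈ 0.996833 ≈ 99.68%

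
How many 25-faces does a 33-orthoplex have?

Number of 25-faces = 2^(25+1) · C(33,25+1) = 67108864 · 4272048 = 286692288233472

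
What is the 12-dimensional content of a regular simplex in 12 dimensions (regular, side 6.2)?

For a regular n-simplex with edge a, V = (a^n / n!)·√((n+1)/2^n). With a=6.2, n=12: V ≈ 0.37945.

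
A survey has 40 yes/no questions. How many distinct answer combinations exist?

Number of vertices = 2^40 = 1099511627776.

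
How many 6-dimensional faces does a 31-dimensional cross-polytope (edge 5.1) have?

f_6(31-orthoplex) = 2^7 · (31 choose 7) = 336585600.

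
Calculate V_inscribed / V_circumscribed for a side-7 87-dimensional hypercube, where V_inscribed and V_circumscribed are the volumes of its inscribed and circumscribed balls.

V_in / V_out = (r_in/r_out)^87 = (1/√87)^87 = 87^(-87/2) ≈ 4.27477e-85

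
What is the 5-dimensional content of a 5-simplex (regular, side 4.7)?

V_5 = √(6) · 4.7^5 / (5! · 2^(5/2)) ≈ 8.27578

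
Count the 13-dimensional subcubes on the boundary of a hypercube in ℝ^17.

f_13(17-cube) = (17 choose 13) · 2^4 = 38080.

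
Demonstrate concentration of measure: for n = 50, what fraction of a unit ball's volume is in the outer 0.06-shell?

1 - (1-0.06)^50 ≈ 0.954669 ≈ 95.47%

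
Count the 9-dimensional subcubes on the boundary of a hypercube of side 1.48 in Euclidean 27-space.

Choose 9 of 27 axes to span the face (C(27,9) = 4686825 ways), then fix each of the remaining 18 coordinates at one of its two extreme values (2^18 = 262144 ways): 4686825·262144 = 1228623052800.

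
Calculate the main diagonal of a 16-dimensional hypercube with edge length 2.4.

||(2.4,2.4,...,2.4)|| = √(16)·2.4 = 9.6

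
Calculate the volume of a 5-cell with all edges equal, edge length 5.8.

V_4 = √(5) · 5.8^4 / (4! · 2^(4/2)) ≈ 26.3588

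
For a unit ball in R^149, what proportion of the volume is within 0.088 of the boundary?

V(inner)/V(outer) = ((1-0.088)/1)^149 ≈ 1.095e-06, so the shell fraction is 0.9999989055.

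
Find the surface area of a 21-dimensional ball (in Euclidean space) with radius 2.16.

|∂B_21(2.16)| ≈ 1.43167e+06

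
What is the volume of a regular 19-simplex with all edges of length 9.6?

V = (9.6^19 / 19!) · √((19+1) / 2^19) ≈ 0.23377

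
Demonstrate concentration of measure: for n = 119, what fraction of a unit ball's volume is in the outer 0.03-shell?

1 - (1-0.03)^119 ≈ 0.973341 ≈ 97.33%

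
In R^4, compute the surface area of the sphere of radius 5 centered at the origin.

|∂B_4(5)| = 250·π^2 ≈ 2467.4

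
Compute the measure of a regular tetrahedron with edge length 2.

Volume = (√2/12) · 2³ = 0.942809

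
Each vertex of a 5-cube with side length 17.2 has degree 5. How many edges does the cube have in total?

An n-cube has n·2^(n-1) edges. With n = 5: 5·16 = 80.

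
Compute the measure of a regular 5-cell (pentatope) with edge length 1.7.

Volume = 1.7^4 · √(5/2^4) / 4! ≈ 0.19454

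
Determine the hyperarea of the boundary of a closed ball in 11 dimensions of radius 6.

|∂B_11(6)| = 143327232·π^5/35 ≈ 1.25317e+09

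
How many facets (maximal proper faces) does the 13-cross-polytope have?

f_12(13-orthoplex) = 2^13 · (13 choose 13) = 8192.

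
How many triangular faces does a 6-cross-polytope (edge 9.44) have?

f_2(6-orthoplex) = 2^3 · (6 choose 3) = 160.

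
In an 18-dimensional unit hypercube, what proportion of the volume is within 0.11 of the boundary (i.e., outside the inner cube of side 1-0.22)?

1 - (1 - 2·0.11)^18 = 1 - 0.78^18 ≈ 0.988579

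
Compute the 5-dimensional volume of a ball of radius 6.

V_5(6) = π^(5/2) · (6)^5 / Γ(5/2 + 1) = 20736·π^2/5 ≈ 40931.2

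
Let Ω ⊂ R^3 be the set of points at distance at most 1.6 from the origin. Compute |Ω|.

The n-ball volume is π^(n/2)·r^n/Γ(n/2+1). With n=3, r=1.6: V ≈ 17.1573.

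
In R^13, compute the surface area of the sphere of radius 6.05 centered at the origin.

S_13(6.05) = 2·π^(13/2)·(6.05)^12 / Γ(13/2) ≈ 2.84675e+10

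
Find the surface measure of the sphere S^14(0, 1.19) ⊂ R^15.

|∂B_15(1.19)| ≈ 65.3399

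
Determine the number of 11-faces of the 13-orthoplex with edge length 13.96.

Number of 11-faces = 2^(11+1) · C(13,11+1) = 4096 · 13 = 53248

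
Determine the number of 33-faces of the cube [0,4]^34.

Number of 33-faces = C(34,33) · 2^(34-33) = 34 · 2 = 68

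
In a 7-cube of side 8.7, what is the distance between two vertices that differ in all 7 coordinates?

The space diagonal of an n-cube of side s is s√n. Here 8.7·√7 ≈ 23.018.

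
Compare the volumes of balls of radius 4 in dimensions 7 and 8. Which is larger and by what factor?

V_7(4) ≈ 77410.6, V_8(4) ≈ 265992. The 8-ball is larger by a factor of 3.436.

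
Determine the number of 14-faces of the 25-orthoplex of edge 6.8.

An n-cross-polytope has 2^(k+1)·C(n,k+1) k-faces. Here 2^15·C(25,15) = 32768·3268760 = 107110727680.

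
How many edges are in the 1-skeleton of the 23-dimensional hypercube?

Number of 1-faces = C(23,1)·2^(23-1) = 23·4194304 = 96468992.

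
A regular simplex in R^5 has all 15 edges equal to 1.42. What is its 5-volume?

For a regular n-simplex with edge a, V = (a^n / n!)·√((n+1)/2^n). With a=1.42, n=5: V ≈ 0.0208334.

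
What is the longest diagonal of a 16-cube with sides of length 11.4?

d = √(11.4² + 11.4² + ... + 11.4²) [16 terms] = √(16·11.4²) = 11.4√16 = 45.6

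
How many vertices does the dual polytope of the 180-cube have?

Number of vertices = 2n = 360.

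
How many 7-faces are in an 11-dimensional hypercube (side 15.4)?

f_7(11-cube) = (11 choose 7) · 2^4 = 5280.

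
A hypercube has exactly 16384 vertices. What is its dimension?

The n-cube has 2^n vertices, and 16384 = 2^14, so n = 14.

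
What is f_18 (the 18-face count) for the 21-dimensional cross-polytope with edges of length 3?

Number of 18-faces = 2^(18+1) · C(21,18+1) = 524288 · 210 = 110100480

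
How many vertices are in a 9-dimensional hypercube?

An n-cube has C(n,k)·2^(n-k) k-faces. Here C(9,0)·2^9 = 1·512 = 512.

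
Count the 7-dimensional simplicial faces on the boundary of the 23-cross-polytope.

Each 7-face is the convex hull of 8 vertices, one chosen as ±e_i from each of 8 distinct axes: 2^8·C(23,8) = 125520384.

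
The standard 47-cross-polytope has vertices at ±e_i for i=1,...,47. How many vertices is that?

Number of vertices = 2n = 94.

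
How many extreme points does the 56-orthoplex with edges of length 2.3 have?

The vertices are ±e_1, ..., ±e_56, so there are 2·56 = 112.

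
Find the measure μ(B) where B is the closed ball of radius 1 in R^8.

The n-ball volume is π^(n/2)·r^n/Γ(n/2+1). With n=8, r=1: V = π^4/24 ≈ 4.05871.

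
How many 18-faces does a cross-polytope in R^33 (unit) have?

Number of 18-faces = 2^(18+1) · C(33,18+1) = 524288 · 818809200 = 429291837849600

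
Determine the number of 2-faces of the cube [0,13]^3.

Number of 2-faces = C(3,2) · 2^(3-2) = 3 · 2 = 6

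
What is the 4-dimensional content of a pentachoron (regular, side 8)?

V_4 = √(5) · 8^4 / (4! · 2^(4/2)) ≈ 95.4056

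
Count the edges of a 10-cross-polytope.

An n-cross-polytope has 2^(k+1)·C(n,k+1) k-faces. Here 2^2·C(10,2) = 4·45 = 180.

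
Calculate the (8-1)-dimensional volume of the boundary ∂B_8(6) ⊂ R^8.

|∂B_8(6)| = 93312·π^4 ≈ 9.08944e+06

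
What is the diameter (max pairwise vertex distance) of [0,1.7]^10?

The space diagonal of an n-cube of side s is s√n. Here 1.7·√10 ≈ 5.37587.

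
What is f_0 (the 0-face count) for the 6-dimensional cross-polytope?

An n-cross-polytope has 2^(k+1)·C(n,k+1) k-faces. Here 2^1·C(6,1) = 2·6 = 12.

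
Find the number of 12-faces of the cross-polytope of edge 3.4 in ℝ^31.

An n-cross-polytope has 2^(k+1)·C(n,k+1) k-faces. Here 2^13·C(31,13) = 8192·206253075 = 1689625190400.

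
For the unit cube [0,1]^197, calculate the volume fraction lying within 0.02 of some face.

Shell fraction = 1 - (1-0.04)^197 ≈ 0.999678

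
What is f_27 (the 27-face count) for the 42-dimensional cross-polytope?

Number of 27-faces = 2^(27+1) · C(42,27+1) = 268435456 · 52860229080 = 14189559697354260480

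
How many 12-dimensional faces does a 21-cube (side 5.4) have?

f_12(21-cube) = (21 choose 12) · 2^9 = 150492160.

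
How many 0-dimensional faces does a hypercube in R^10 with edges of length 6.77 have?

f_0(10-cube) = (10 choose 0) · 2^10 = 1024.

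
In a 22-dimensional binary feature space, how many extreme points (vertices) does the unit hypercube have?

Each vertex is a binary string of length 22, so there are 2^22 = 4194304.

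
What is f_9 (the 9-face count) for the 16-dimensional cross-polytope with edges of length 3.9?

Number of 9-faces = 2^(9+1) · C(16,9+1) = 1024 · 8008 = 8200192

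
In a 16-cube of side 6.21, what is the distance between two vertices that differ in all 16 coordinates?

The space diagonal of an n-cube of side s is s√n. Here 6.21·√16 = 24.84.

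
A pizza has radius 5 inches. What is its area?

V_2(5) = π^(2/2) · (5)^2 / Γ(2/2 + 1) = 25·π ≈ 78.5398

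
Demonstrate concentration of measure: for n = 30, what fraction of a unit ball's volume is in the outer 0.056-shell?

1 - (1-0.056)^30 ≈ 0.822516 ≈ 82.25%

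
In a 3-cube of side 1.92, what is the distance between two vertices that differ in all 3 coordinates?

d = √(1.92² + 1.92² + ... + 1.92²) [3 terms] = √(3·1.92²) = 1.92√3 ≈ 3.32554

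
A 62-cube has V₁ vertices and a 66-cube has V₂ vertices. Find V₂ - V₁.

V₁ = 2^62 = 4611686018427387904. V₂ = 2^66 = 73786976294838206464. V₂ - V₁ = 69175290276410818560.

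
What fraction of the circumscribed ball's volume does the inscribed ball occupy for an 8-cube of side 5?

The radii are 5/2 and 5√8/2, so the volume ratio is (1/√8)^8 = 8^{-8/2} ≈ 0.000244141.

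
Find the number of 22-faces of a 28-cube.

Choose 22 of 28 axes to span the face (C(28,22) = 376740 ways), then fix each of the remaining 6 coordinates at one of its two extreme values (2^6 = 64 ways): 376740·64 = 24111360.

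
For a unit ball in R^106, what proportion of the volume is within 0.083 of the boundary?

V(inner)/V(outer) = ((1-0.083)/1)^106 ≈ 0.0001026, so the shell fraction is 0.999897.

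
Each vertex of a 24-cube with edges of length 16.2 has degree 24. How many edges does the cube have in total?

Number of 1-faces = C(24,1)·2^(24-1) = 24·8388608 = 201326592.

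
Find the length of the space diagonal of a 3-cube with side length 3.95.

Diagonal = √3 · 3.95 ≈ 6.8416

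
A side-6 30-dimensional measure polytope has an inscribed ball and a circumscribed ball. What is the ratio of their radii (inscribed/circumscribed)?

r_in = 6/2 (half the side); r_out = 6√30/2 (half the diagonal). Ratio = 1/√30 ≈ 0.182574.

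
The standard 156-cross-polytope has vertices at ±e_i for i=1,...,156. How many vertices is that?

The vertices are ±e_1, ..., ±e_156, so there are 2·156 = 312.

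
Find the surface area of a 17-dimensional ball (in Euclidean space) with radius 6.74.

S_17(6.74) = 2·π^(17/2)·(6.74)^16 / Γ(17/2) ≈ 4.34679e+13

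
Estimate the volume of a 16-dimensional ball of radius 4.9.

Volume = π^{16/2}·(4.9)^16/Γ(9) ≈ 2.59906e+10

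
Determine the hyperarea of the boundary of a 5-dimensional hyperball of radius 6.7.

|∂B_5(6.7)| ≈ 53035.6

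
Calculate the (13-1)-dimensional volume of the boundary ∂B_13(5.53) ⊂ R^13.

|∂B_13(5.53)| ≈ 9.68247e+09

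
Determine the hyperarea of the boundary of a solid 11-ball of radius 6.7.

|∂B_11(6.7)| ≈ 3.77786e+09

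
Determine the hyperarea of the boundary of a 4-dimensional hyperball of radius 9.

The surface area of an n-ball is 2π^(n/2) r^(n-1) / Γ(n/2). For n=4, r=9: 1458·π^2 ≈ 14389.9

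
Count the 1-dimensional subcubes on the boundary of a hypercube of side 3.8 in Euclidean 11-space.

An n-cube has C(n,k)·2^(n-k) k-faces. Here C(11,1)·2^10 = 11·1024 = 11264.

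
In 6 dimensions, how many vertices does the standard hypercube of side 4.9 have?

Number of vertices = 2^6 = 64.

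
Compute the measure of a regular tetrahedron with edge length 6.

Volume = (√2/12) · 6³ = 25.4558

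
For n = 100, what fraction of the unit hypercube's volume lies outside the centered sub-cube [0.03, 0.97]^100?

The inner cube has side 1-2·0.03 = 0.94 and volume (0.94)^100 ≈ 0.002055, so the shell holds 0.997945 of the volume.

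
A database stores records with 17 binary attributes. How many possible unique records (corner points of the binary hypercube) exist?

An n-cube has 2^n vertices; for n = 17 that is 2^17 = 131072.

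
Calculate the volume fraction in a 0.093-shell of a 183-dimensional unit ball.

V(inner)/V(outer) = ((1-0.093)/1)^183 ≈ 1.746e-08, so the shell fraction is 0.9999999825.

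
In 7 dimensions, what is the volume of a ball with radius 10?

Volume = π^{7/2}·(10)^7/Γ(9/2) = 32000000·π^3/21 ≈ 4.72477e+07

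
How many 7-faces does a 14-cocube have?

Number of 7-faces = 2^(7+1) · C(14,7+1) = 256 · 3003 = 768768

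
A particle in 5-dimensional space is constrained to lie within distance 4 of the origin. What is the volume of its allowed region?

Volume = π^{5/2}·(4)^5/Γ(7/2) = 8192·π^2/15 ≈ 5390.12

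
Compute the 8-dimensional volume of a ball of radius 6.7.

V_8(6.7) = π^(8/2) · (6.7)^8 / Γ(8/2 + 1) ≈ 1.64811e+07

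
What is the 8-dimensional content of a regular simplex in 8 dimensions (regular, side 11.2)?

V = (11.2^8 / 8!) · √((8+1) / 2^8) ≈ 1151.4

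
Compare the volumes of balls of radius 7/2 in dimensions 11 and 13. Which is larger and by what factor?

V_11(7/2) ≈ 1.81909e+06, V_13(7/2) ≈ 1.07703e+07. The 13-ball is larger by a factor of 5.921.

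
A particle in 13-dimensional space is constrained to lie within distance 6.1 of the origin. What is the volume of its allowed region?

V_13(6.1) = π^(13/2) · (6.1)^13 / Γ(13/2 + 1) ≈ 1.47445e+10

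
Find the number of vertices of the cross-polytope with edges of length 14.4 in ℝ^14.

f_0(14-orthoplex) = 2^1 · (14 choose 1) = 28.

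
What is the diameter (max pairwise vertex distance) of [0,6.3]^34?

||(6.3,6.3,...,6.3)|| = √(34)·6.3 ≈ 36.735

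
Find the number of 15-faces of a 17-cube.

Choose 15 of 17 axes to span the face (C(17,15) = 136 ways), then fix each of the remaining 2 coordinates at one of its two extreme values (2^2 = 4 ways): 136·4 = 544.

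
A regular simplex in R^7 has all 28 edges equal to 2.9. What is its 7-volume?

V = (2.9^7 / 7!) · √((7+1) / 2^7) ≈ 0.0855649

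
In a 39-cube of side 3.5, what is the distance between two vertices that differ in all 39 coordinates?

d = √(3.5² + 3.5² + ... + 3.5²) [39 terms] = √(39·3.5²) = 3.5√39 ≈ 21.8575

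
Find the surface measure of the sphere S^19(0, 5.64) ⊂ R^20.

S = n·V_n(r)/r = 20·V_20(5.64)/5.64 (volume-to-surface relation), giving 9.70663e+13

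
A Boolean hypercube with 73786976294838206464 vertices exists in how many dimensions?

Since 2^n = 73786976294838206464, we have n = 66.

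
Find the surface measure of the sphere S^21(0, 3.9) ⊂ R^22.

The surface area of an n-ball is 2π^(n/2) r^(n-1) / Γ(n/2). For n=22, r=3.9: 4.19056e+11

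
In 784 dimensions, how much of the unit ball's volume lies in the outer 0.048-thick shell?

Shell fraction = 1 - (1-0.048)^784 ≈ 1 - 1.784e-17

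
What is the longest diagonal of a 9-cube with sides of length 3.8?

Diagonal = √9 · 3.8 = 11.4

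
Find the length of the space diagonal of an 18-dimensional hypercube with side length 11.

||(11,11,...,11)|| = √(18)·11 ≈ 46.669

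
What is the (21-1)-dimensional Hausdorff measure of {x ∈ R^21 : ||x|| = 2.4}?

S = n·V_n(r)/r = 21·V_21(2.4)/2.4 (volume-to-surface relation), giving 1.17758e+07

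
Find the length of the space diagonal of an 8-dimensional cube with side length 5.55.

Diagonal = √8 · 5.55 ≈ 15.6978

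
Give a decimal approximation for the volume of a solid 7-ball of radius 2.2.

Volume = π^{7/2}·(2.2)^7/Γ(9/2) ≈ 1178.53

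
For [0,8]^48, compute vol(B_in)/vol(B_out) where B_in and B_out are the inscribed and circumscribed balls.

V_in / V_out = (r_in/r_out)^48 = (1/√48)^48 = 48^(-48/2) ≈ 4.469e-41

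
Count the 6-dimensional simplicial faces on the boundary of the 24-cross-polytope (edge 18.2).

Number of 6-faces = 2^(6+1) · C(24,6+1) = 128 · 346104 = 44301312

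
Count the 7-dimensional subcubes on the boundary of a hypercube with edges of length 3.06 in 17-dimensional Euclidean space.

Choose 7 of 17 axes to span the face (C(17,7) = 19448 ways), then fix each of the remaining 10 coordinates at one of its two extreme values (2^10 = 1024 ways): 19448·1024 = 19914752.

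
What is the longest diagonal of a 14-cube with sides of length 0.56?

The space diagonal of an n-cube of side s is s√n. Here 0.56·√14 ≈ 2.09533.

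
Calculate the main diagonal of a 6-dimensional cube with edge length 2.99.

The space diagonal of an n-cube of side s is s√n. Here 2.99·√6 ≈ 7.32397.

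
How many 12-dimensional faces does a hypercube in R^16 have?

Number of 12-faces = C(16,12) · 2^(16-12) = 1820 · 16 = 29120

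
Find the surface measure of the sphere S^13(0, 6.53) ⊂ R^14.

The surface area of an n-ball is 2π^(n/2) r^(n-1) / Γ(n/2). For n=14, r=6.53: 3.2932e+11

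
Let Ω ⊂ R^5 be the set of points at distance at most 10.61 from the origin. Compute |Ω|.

Volume = π^{5/2}·(10.61)^5/Γ(7/2) ≈ 707743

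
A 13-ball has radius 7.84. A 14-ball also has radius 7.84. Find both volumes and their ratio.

V_13(7.84) ≈ 3.84991e+11. V_14(7.84) ≈ 1.98629e+12. Ratio V_13/V_14 ≈ 0.1938.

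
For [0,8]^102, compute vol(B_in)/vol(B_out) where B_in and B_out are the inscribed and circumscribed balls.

Volume scales as r^n, and r_in/r_out = 1/√102, giving (1/√102)^102 ≈ 3.64243e-103.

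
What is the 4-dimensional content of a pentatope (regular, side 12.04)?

For a regular n-simplex with edge a, V = (a^n / n!)·√((n+1)/2^n). With a=12.04, n=4: V ≈ 489.463.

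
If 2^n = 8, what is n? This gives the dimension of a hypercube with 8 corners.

2^n = 8 ⇒ n = log_2(8) = 3.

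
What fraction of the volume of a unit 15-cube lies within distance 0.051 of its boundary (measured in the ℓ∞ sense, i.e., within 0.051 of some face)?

The inner cube has side 1-2·0.051 = 0.898 and volume (0.898)^15 ≈ 0.1991, so the shell holds 0.800866 of the volume.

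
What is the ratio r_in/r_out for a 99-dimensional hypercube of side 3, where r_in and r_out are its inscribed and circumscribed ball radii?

r_in / r_out = (3/2) / (3√99/2) = 1/√99 ≈ 0.100504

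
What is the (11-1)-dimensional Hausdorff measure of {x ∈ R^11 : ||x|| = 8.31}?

S = n·V_n(r)/r = 11·V_11(8.31)/8.31 (volume-to-surface relation), giving 3.25468e+10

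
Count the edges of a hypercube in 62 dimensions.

Each of the 2^62 = 4611686018427387904 vertices has degree 62; total edges = 62·2^62/2 = 142962266571249025024.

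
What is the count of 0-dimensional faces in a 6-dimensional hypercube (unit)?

An n-cube has C(n,k)·2^(n-k) k-faces. Here C(6,0)·2^6 = 1·64 = 64.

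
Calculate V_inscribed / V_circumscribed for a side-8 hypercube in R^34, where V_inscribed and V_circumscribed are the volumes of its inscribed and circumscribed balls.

V_in/V_out = n^(-n/2) = 34^(-34/2) ≈ 9.22271e-27.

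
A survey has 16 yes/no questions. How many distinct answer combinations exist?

An n-cube has 2^n vertices; for n = 16 that is 2^16 = 65536.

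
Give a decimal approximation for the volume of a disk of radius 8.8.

V_2(8.8) = π^(2/2) · (8.8)^2 / Γ(2/2 + 1) ≈ 243.285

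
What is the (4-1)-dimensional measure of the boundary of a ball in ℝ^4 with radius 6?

S_4(6) = 2·π^(4/2)·(6)^3 / Γ(4/2) = 432·π^2 ≈ 4263.67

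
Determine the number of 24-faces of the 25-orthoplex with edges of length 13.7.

Each 24-face is the convex hull of 25 vertices, one chosen as ±e_i from each of 25 distinct axes: 2^25·C(25,25) = 33554432.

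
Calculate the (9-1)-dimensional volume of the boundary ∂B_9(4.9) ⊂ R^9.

S_9(4.9) = 2·π^(9/2)·(4.9)^8 / Γ(9/2) ≈ 9.86572e+06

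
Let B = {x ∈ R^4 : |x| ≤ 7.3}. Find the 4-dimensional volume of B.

Volume = π^{4/2}·(7.3)^4/Γ(3) ≈ 14014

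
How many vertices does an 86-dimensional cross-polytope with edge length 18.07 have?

An n-cross-polytope has 2n vertices; here n = 86, giving 172.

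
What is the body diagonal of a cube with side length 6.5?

The space diagonal of an n-cube of side s is s√n. Here 6.5·√3 ≈ 11.2583.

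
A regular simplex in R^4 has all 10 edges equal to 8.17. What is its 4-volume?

V_4 = √(5) · 8.17^4 / (4! · 2^(4/2)) ≈ 103.777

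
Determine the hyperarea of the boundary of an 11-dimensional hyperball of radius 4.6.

S_11(4.6) = 2·π^(11/2)·(4.6)^10 / Γ(11/2) ≈ 8.79176e+07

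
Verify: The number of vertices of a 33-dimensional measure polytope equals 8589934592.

True. The 33-cube has 2^33 = 8589934592 vertices.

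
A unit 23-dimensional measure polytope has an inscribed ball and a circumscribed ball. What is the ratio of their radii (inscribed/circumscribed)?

r_in / r_out = (1/2) / (1√23/2) = 1/√23 ≈ 0.208514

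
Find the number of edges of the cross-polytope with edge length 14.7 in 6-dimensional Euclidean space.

An n-cross-polytope has 2^(k+1)·C(n,k+1) k-faces. Here 2^2·C(6,2) = 4·15 = 60.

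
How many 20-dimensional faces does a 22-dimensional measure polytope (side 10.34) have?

Number of 20-faces = C(22,20) · 2^(22-20) = 231 · 4 = 924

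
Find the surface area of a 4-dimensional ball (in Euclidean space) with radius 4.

S_4(4) = 2·π^(4/2)·(4)^3 / Γ(4/2) = 128·π^2 ≈ 1263.31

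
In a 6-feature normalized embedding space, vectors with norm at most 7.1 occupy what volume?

The n-ball volume is π^(n/2)·r^n/Γ(n/2+1). With n=6, r=7.1: V ≈ 661985.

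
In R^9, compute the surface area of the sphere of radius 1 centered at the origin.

S_9(1) = 2·π^(9/2)·(1)^8 / Γ(9/2) = 32·π^4/105 ≈ 29.6866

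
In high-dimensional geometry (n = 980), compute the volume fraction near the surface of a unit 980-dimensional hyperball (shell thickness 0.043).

1 - (1-0.043)^980 ≈ 1 - 1.967e-19 ≈ 100.000000%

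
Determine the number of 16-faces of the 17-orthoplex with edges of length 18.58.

An n-cross-polytope has 2^(k+1)·C(n,k+1) k-faces. Here 2^17·C(17,17) = 131072·1 = 131072.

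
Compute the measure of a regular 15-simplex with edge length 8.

V_15 = √(16) · 8^15 / (15! · 2^(15/2)) ≈ 0.594546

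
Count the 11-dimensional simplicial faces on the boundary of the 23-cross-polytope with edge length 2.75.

An n-cross-polytope has 2^(k+1)·C(n,k+1) k-faces. Here 2^12·C(23,12) = 4096·1352078 = 5538111488.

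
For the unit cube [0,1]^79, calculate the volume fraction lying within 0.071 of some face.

Shell fraction = 1 - (1-0.142)^79 ≈ 0.999994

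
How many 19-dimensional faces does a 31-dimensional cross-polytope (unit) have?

f_19(31-orthoplex) = 2^20 · (31 choose 20) = 88785357373440.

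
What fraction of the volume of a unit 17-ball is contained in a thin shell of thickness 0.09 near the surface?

V(inner)/V(outer) = ((1-0.09)/1)^17 ≈ 0.2012, so the shell fraction is 0.798765.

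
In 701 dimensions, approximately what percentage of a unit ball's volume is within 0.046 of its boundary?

1 - (1-0.046)^701 ≈ 1 - 4.607e-15 ≈ (100 - 4.55e-13)%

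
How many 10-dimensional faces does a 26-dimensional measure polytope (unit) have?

f_10(26-cube) = (26 choose 10) · 2^16 = 348109864960.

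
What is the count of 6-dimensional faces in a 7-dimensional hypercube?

Choose 6 of 7 axes to span the face (C(7,6) = 7 ways), then fix each of the remaining 1 coordinate at one of its two extreme values (2^1 = 2 ways): 7·2 = 14.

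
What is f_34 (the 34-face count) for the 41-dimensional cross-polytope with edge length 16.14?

f_34(41-orthoplex) = 2^35 · (41 choose 35) = 154494715281014784.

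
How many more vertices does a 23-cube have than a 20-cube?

The 23-cube has 2^23 = 8388608 vertices. The 20-cube has 2^20 = 1048576 vertices. Difference: 8388608 - 1048576 = 7340032.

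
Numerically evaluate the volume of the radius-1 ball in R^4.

Volume = π^{4/2}·(1)^4/Γ(3) = π^2/2 ≈ 4.9348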